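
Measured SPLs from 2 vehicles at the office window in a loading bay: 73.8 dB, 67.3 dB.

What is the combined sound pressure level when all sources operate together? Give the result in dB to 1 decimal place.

Sum in the linear (power) domain: Σ 10^(Lᵢ/10) = 10^(73.8/10) + 10^(67.3/10) = 2.936e+07.
Back to dB: 10·log₁₀ Σ = 74.7 dB.

74.7 dB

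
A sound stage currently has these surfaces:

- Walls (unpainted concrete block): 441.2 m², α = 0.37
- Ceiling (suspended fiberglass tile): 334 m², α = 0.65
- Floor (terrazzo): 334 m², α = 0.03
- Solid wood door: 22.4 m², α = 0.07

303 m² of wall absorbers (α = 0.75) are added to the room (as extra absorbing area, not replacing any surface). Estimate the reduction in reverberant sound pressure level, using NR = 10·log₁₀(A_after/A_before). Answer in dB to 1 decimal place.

2.0 dB

Equivalent absorption area: A_before = 441.2·0.37 + 334·0.65 + 334·0.03 + 22.4·0.07 = 391.932 m².
Treatment contributes 303·0.75 = 227.250 sabins.
A_after = 391.932 + 227.250 = 619.182 sabins.
Reduction = 10 log₁₀(A_after/A_before) = 10 log₁₀(1.5798) = 2.0 dB.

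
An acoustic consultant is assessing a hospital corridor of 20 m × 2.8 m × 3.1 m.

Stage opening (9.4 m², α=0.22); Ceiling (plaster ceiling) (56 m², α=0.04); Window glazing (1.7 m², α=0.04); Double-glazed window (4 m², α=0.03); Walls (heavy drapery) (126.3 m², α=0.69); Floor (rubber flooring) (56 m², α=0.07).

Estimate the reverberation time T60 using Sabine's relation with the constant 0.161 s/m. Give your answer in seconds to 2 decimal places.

Total absorption A = 9.4*0.22 + 56*0.04 + 1.7*0.04 + 4*0.03 + 126.3*0.69 + 56*0.07
  = 2.068 + 2.240 + 0.068 + 0.120 + 87.147 + 3.920 = 95.563 m² sabins.
Room volume: 173.6 m³.
RT60 = 0.161 · V / A = 0.161 × 173.6 / 95.563 = 0.29 s.

0.29 seconds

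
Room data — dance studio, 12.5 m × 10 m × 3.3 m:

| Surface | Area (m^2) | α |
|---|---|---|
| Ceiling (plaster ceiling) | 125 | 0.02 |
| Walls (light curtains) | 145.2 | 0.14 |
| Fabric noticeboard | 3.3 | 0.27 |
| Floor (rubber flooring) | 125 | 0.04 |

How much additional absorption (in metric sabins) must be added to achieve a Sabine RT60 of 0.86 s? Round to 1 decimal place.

48.5 sabins

Total absorption A₁ = 125*0.02 + 145.2*0.14 + 3.3*0.27 + 125*0.04
  = 2.500 + 20.328 + 0.891 + 5.000 = 28.719 m^2 sabins.
For T = 0.86 s, need A₂ = 0.161·V/T = 0.161·412.5/0.86 = 77.224 sabins.
Shortfall: 77.224 − 28.719 = 48.5 sabins.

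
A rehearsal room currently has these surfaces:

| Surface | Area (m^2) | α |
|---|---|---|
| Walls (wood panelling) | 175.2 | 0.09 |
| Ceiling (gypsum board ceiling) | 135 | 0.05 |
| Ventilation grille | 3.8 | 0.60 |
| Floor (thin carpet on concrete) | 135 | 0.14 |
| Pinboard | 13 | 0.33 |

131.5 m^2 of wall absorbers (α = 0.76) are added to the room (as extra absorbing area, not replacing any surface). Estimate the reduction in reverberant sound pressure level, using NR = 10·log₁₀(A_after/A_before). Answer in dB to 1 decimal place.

4.9 dB

Equivalent absorption area: A_before = 175.2×0.09 + 135×0.05 + 3.8×0.60 + 135×0.14 + 13×0.33 = 47.988 m^2.
Added absorption = 131.5 × 0.76 = 99.940 sabins.
New total A_after = 147.928 sabins.
NR = 10·log₁₀(147.928/47.988) = 4.9 dB.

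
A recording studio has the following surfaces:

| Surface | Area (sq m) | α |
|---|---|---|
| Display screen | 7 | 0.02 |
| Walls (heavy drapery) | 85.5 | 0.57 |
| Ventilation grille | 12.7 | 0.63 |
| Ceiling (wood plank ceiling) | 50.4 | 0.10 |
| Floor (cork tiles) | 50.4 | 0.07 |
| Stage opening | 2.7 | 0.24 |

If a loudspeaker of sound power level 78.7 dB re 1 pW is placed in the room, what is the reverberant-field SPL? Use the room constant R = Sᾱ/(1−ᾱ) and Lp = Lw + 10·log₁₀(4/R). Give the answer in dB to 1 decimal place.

A = 66.092 sabins; S = 208.7 sq m.
ᾱ = 66.092/208.7 = 0.3167; R = Sᾱ/(1−ᾱ) = 66.092/(1−0.3167) = 96.725 sq m.
Lp = 78.7 + 10·log₁₀(4/96.725) = 78.7 + (-13.83) = 64.9 dB.

64.9 dB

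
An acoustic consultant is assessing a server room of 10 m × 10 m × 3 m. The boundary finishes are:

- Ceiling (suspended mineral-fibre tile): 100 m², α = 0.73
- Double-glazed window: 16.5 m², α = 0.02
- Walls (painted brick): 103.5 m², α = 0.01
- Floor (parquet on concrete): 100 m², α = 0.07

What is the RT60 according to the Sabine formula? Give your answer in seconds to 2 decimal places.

Summing Sᵢαᵢ: 73.000 + 0.330 + 1.035 + 7.000 → A = 81.365 sabins.
V = 10·10·3 = 300 m³.
T = 0.161 V/A = 0.161·300/81.365 = 0.59 s.

0.59 s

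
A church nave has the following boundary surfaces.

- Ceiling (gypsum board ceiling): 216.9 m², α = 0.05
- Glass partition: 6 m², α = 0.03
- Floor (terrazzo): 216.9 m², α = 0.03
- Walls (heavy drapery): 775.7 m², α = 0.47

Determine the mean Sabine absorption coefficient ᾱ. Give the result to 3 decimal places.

Total surface area S = 1215.5 m².
A = 216.9*0.05 + 6*0.03 + 216.9*0.03 + 775.7*0.47 = 382.111 sabins.
ᾱ = 382.111 / 1215.5 = 0.314.

0.314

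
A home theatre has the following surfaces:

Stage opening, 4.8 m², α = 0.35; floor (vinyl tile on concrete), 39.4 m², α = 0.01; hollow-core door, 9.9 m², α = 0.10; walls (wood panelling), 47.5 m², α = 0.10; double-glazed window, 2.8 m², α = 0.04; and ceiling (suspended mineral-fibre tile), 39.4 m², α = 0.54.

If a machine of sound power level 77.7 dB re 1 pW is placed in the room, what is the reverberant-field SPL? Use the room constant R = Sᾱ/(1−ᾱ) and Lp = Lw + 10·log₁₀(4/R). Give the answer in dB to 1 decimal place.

A = 29.202 sabins; S = 143.8 m².
ᾱ = 0.2031, so room constant R = A/(1−ᾱ) = 36.644 m².
Lp = 77.7 + 10·log₁₀(4/36.644) = 77.7 + (-9.62) = 68.1 dB.

68.1 dB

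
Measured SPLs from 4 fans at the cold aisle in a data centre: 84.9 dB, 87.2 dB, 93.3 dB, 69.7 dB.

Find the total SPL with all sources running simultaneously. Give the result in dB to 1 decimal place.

Sum in the linear (power) domain: Σ 10^(Lᵢ/10) = 10^(84.9/10) + 10^(87.2/10) + 10^(93.3/10) + 10^(69.7/10) = 2.981e+09.
Combined level = 10 log₁₀(2.981e+09) = 94.7 dB.

94.7 dB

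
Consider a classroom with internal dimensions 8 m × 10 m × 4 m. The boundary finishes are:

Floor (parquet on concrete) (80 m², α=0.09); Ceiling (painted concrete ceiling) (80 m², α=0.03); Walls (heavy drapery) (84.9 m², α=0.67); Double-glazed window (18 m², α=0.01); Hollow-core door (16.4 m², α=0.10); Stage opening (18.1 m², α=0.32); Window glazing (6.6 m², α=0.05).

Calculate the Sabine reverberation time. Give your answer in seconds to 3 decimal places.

0.692 s

Total absorption A = 80*0.09 + 80*0.03 + 84.9*0.67 + 18*0.01 + 16.4*0.10 + 18.1*0.32 + 6.6*0.05
  = 7.200 + 2.400 + 56.883 + 0.180 + 1.640 + 5.792 + 0.330 = 74.425 m² sabins.
V = 8·10·4 = 320 m³.
T = 0.161 V/A = 0.161·320/74.425 = 0.692 s.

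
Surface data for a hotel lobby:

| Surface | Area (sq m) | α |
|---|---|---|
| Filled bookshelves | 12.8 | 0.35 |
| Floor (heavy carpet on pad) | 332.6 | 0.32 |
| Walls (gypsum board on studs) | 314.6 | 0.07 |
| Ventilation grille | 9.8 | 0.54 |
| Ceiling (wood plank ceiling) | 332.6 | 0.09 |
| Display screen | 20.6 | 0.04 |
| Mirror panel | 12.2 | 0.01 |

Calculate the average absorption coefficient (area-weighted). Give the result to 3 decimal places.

Total surface area S = 1035.2 sq m.
Σ(Sᵢαᵢ) = 12.8·0.35 + 332.6·0.32 + 314.6·0.07 + 9.8·0.54 + 332.6·0.09 + 20.6·0.04 + 12.2·0.01 = 169.106.
ᾱ = 169.106 / 1035.2 = 0.163.

0.163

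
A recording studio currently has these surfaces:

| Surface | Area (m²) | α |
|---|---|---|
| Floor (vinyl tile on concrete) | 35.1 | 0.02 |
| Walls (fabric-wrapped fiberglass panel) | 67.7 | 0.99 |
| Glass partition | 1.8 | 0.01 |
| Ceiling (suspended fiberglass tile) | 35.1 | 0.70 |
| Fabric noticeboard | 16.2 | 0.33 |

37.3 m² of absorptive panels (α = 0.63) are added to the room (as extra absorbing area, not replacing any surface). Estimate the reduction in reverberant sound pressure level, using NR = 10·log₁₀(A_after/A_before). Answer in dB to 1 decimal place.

0.9 dB

Equivalent absorption area: A_before = 35.1·0.02 + 67.7·0.99 + 1.8·0.01 + 35.1·0.70 + 16.2·0.33 = 97.659 m².
Treatment contributes 37.3·0.63 = 23.499 sabins.
A_after = 97.659 + 23.499 = 121.158 sabins.
Reduction = 10 log₁₀(A_after/A_before) = 10 log₁₀(1.2406) = 0.9 dB.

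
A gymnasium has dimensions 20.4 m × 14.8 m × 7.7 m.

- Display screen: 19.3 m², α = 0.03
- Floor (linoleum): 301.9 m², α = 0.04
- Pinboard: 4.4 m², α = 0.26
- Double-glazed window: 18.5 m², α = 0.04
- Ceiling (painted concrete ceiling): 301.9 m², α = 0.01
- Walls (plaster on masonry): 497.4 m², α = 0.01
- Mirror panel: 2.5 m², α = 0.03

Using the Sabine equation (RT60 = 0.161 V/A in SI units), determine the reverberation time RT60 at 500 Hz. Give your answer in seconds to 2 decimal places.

16.56 seconds

Summing Sᵢαᵢ: 0.579 + 12.076 + 1.144 + 0.740 + 3.019 + 4.974 + 0.075 → A = 22.607 sabins.
Volume V = 20.4 × 14.8 × 7.7 = 2324.784 m³.
T = 0.161 V/A = 0.161·2324.784/22.607 = 16.56 s.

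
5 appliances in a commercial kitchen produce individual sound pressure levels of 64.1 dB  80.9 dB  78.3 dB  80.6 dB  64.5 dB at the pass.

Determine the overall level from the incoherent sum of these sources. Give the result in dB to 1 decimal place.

84.9 dB

Σ 10^(Lᵢ/10) = 3.108e+08.
L_total = 10·log₁₀(3.108e+08) = 84.9 dB.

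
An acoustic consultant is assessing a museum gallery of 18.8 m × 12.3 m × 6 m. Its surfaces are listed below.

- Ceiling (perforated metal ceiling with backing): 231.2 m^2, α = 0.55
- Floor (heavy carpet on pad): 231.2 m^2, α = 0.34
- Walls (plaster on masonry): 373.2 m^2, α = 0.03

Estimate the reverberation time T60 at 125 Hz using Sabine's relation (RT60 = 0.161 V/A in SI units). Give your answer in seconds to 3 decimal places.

Equivalent absorption area: A = 231.2*0.55 + 231.2*0.34 + 373.2*0.03 = 216.964 m^2.
Room volume: 1387.44 m³.
T = 0.161 V/A = 0.161·1387.44/216.964 = 1.030 s.

1.030 seconds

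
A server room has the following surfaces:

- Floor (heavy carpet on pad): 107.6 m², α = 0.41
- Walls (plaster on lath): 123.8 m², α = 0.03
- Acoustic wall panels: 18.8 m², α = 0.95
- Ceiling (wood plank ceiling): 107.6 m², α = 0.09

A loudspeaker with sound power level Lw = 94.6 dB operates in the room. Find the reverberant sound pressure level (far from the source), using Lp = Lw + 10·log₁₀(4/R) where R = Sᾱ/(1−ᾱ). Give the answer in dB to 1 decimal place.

80.8 dB

A = 75.374 sabins; S = 357.8 m².
ᾱ = 0.2107, so room constant R = A/(1−ᾱ) = 95.495 m².
Lp = 94.6 + 10·log₁₀(4/95.495) = 94.6 + (-13.78) = 80.8 dB.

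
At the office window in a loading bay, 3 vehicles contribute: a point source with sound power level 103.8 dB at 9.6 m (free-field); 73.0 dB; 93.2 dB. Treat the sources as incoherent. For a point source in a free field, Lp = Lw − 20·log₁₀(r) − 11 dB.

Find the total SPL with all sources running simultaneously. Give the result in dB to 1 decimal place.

93.3 dB

Source at 9.6 m: Lp = 103.8 − 20·log₁₀(9.6) − 11 = 73.2 dB.
Converting to relative power and adding: 10^(73.2/10) + 10^(73.0/10) + 10^(93.2/10) = 2.13e+09.
Combined level = 10 log₁₀(2.13e+09) = 93.3 dB.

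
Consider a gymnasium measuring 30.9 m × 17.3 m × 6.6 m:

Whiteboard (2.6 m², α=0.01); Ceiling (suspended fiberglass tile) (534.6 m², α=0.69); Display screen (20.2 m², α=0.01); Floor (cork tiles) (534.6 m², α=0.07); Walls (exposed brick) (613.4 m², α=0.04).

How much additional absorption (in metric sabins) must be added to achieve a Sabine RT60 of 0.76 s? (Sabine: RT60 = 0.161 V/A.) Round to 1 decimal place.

Equivalent absorption area: A₁ = 2.6*0.01 + 534.6*0.69 + 20.2*0.01 + 534.6*0.07 + 613.4*0.04 = 431.060 m².
For T = 0.76 s, need A₂ = 0.161·V/T = 0.161·3528.162/0.76 = 747.413 sabins.
Shortfall: 747.413 − 431.060 = 316.4 sabins.

316.4 sabins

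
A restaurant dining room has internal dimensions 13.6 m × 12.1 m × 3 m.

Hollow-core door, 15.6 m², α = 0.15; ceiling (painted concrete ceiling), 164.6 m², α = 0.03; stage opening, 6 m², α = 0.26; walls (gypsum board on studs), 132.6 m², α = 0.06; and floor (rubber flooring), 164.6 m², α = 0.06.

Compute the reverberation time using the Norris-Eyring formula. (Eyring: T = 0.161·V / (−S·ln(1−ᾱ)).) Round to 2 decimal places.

Total surface area S = 15.6 + 164.6 + 6 + 132.6 + 164.6 = 483.4 m².
Absorption A = 15.6·0.15 + 164.6·0.03 + 6·0.26 + 132.6·0.06 + 164.6·0.06 = 26.670 sabins.
Mean coefficient ᾱ = A/S = 0.0552.
−S·ln(1−ᾱ) = −483.4 × ln(1 − 0.0552) = 27.448.
V = 13.6 × 12.1 × 3 = 493.68 m³.
T = 0.161·V/[−S·ln(1−ᾱ)] = 0.161·493.68/27.448 = 2.90 s.

2.90 sec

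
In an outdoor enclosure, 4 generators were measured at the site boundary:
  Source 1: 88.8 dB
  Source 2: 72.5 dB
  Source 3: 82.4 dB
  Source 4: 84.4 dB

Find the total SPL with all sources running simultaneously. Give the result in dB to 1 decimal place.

Sum in the linear (power) domain: Σ 10^(Lᵢ/10) = 10^(88.8/10) + 10^(72.5/10) + 10^(82.4/10) + 10^(84.4/10) = 1.226e+09.
L_total = 10·log₁₀(1.226e+09) = 90.9 dB.

90.9 dB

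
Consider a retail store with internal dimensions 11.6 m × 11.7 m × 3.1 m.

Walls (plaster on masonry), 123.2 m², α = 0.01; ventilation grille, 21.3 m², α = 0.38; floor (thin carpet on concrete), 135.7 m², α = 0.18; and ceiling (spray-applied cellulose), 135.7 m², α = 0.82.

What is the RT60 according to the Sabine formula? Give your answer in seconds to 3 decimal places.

0.467 sec

Summing Sᵢαᵢ: 1.232 + 8.094 + 24.426 + 111.274 → A = 145.026 sabins.
Room volume: 420.732 m³.
T = 0.161 V/A = 0.161·420.732/145.026 = 0.467 s.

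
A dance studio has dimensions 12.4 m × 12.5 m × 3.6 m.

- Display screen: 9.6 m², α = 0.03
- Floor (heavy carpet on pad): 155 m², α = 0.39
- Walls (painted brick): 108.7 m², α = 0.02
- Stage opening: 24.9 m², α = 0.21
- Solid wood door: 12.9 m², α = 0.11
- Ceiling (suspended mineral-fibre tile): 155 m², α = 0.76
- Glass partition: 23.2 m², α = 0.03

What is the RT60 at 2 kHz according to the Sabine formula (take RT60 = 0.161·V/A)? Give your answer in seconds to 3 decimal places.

0.478 s

A = Σ Sᵢαᵢ = 9.6×0.03 + 155×0.39 + 108.7×0.02 + 24.9×0.21 + 12.9×0.11 + 155×0.76 + 23.2×0.03 = 188.056 sabins.
V = 12.4·12.5·3.6 = 558 m³.
RT60 = 0.161 · V / A = 0.161 × 558 / 188.056 = 0.478 s.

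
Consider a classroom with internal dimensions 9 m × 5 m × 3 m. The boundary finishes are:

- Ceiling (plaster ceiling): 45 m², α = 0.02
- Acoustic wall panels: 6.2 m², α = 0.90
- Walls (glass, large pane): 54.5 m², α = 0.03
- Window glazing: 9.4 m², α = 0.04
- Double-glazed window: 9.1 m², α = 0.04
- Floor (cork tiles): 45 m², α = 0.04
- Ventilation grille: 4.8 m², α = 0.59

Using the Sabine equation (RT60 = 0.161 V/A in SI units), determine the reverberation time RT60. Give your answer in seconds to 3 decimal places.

1.612 s

A = Σ Sᵢαᵢ = 45·0.02 + 6.2·0.90 + 54.5·0.03 + 9.4·0.04 + 9.1·0.04 + 45·0.04 + 4.8·0.59 = 13.487 sabins.
V = 9·5·3 = 135 m³.
RT60 = 0.161 · V / A = 0.161 × 135 / 13.487 = 1.612 s.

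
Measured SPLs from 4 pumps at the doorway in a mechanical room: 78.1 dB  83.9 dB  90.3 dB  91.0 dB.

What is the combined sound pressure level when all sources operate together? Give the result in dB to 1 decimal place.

94.2 dB

Converting to relative power and adding: 10^(78.1/10) + 10^(83.9/10) + 10^(90.3/10) + 10^(91.0/10) = 2.64e+09.
Back to dB: 10·log₁₀ Σ = 94.2 dB.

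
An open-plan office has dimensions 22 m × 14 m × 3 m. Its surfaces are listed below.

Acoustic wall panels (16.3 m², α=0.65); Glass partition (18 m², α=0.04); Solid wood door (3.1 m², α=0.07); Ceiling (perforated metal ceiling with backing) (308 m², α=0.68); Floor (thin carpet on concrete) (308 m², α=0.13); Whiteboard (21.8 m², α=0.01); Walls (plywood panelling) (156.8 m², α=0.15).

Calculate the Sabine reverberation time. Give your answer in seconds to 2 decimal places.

0.52 sec

A = Σ Sᵢαᵢ = 16.3*0.65 + 18*0.04 + 3.1*0.07 + 308*0.68 + 308*0.13 + 21.8*0.01 + 156.8*0.15 = 284.750 sabins.
Volume V = 22 × 14 × 3 = 924 m³.
T = 0.161 V/A = 0.161·924/284.750 = 0.52 s.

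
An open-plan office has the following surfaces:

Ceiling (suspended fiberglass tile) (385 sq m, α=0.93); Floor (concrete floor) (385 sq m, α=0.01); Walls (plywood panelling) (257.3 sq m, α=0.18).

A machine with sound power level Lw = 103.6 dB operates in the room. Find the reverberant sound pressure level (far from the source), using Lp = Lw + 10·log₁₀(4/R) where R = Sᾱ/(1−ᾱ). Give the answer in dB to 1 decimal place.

81.3 dB

Σ(Sᵢαᵢ) = 385·0.93 + 385·0.01 + 257.3·0.18 = 408.214; total area S = 1027.3 sq m.
ᾱ = 408.214/1027.3 = 0.3974; R = Sᾱ/(1−ᾱ) = 408.214/(1−0.3974) = 677.421 sq m.
Lp = Lw + 10 log₁₀(4/R) = 103.6 -22.29 = 81.3 dB.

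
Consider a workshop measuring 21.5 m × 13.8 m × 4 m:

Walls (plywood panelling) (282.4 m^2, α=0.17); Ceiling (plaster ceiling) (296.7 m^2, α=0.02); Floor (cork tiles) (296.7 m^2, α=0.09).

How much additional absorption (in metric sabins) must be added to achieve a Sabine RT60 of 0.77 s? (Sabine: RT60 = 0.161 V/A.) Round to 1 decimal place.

A₁ = Σ Sᵢαᵢ = 282.4·0.17 + 296.7·0.02 + 296.7·0.09 = 80.645 sabins.
V = 1186.8 m³. Required absorption A₂ = 0.161 × 1186.8 / 0.77 = 248.149 sabins.
Additional absorption ΔA = 248.149 − 80.645 = 167.5 sabins.

167.5 sabins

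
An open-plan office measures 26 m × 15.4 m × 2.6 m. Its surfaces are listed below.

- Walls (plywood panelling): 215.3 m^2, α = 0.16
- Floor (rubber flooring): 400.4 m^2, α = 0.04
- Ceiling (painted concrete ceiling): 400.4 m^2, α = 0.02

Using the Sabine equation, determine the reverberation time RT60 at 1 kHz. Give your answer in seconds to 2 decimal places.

Equivalent absorption area: A = 215.3*0.16 + 400.4*0.04 + 400.4*0.02 = 58.472 m^2.
V = 26·15.4·2.6 = 1041.04 m³.
T = 0.161 V/A = 0.161·1041.04/58.472 = 2.87 s.

2.87 seconds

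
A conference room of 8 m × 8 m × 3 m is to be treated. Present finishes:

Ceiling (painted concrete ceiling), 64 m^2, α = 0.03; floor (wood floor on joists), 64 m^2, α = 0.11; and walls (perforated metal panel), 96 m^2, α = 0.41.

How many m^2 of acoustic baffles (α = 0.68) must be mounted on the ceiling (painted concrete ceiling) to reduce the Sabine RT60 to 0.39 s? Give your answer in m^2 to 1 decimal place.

Total absorption A₁ = 64*0.03 + 64*0.11 + 96*0.41
  = 1.920 + 7.040 + 39.360 = 48.320 m^2 sabins.
V = 192 m³. Target absorption A₂ = 0.161 × 192 / 0.39 = 79.262 sabins.
Absorption to add: 79.262 − 48.320 = 30.942 sabins.
Net gain per m^2: Δα = 0.68 − 0.03 = 0.65.
Area = ΔA/Δα = 30.942/0.65 = 47.6 m^2.

47.6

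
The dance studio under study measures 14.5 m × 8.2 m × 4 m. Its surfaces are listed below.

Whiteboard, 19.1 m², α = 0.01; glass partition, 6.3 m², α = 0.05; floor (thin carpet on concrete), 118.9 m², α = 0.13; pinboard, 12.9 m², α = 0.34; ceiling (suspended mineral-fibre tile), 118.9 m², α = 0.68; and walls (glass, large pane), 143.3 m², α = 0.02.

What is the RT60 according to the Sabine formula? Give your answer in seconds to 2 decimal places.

0.74 s

A = Σ Sᵢαᵢ = 19.1·0.01 + 6.3·0.05 + 118.9·0.13 + 12.9·0.34 + 118.9·0.68 + 143.3·0.02 = 104.067 sabins.
Volume V = 14.5 × 8.2 × 4 = 475.6 m³.
RT60 = 0.161 · V / A = 0.161 × 475.6 / 104.067 = 0.74 s.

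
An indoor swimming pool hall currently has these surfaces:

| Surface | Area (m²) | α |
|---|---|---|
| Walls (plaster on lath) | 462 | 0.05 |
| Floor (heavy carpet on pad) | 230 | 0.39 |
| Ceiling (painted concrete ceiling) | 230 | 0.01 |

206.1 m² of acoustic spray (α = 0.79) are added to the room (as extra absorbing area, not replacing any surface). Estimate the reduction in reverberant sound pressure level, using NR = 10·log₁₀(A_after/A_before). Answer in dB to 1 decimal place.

Equivalent absorption area: A_before = 462·0.05 + 230·0.39 + 230·0.01 = 115.100 m².
Treatment contributes 206.1·0.79 = 162.819 sabins.
New total A_after = 277.919 sabins.
NR = 10·log₁₀(277.919/115.100) = 3.8 dB.

3.8 dB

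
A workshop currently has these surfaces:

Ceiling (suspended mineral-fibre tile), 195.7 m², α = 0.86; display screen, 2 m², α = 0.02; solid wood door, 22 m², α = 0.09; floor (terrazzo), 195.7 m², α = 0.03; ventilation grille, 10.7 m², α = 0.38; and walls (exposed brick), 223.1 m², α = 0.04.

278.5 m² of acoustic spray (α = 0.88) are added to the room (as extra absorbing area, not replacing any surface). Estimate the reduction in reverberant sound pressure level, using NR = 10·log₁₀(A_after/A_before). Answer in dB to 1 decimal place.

3.6 dB

Total absorption A_before = 195.7·0.86 + 2·0.02 + 22·0.09 + 195.7·0.03 + 10.7·0.38 + 223.1·0.04
  = 168.302 + 0.040 + 1.980 + 5.871 + 4.066 + 8.924 = 189.183 m² sabins.
Treatment contributes 278.5·0.88 = 245.080 sabins.
New total A_after = 434.263 sabins.
Reduction = 10 log₁₀(A_after/A_before) = 10 log₁₀(2.2955) = 3.6 dB.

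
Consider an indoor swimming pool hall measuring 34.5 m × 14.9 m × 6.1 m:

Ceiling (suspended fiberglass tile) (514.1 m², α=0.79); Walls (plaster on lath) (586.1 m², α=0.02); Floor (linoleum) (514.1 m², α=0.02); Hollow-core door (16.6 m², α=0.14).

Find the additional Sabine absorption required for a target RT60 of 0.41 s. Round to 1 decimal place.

800.9 sabins

A₁ = Σ Sᵢαᵢ = 514.1*0.79 + 586.1*0.02 + 514.1*0.02 + 16.6*0.14 = 430.467 sabins.
V = 3135.705 m³. Required absorption A₂ = 0.161 × 3135.705 / 0.41 = 1231.338 sabins.
Shortfall: 1231.338 − 430.467 = 800.9 sabins.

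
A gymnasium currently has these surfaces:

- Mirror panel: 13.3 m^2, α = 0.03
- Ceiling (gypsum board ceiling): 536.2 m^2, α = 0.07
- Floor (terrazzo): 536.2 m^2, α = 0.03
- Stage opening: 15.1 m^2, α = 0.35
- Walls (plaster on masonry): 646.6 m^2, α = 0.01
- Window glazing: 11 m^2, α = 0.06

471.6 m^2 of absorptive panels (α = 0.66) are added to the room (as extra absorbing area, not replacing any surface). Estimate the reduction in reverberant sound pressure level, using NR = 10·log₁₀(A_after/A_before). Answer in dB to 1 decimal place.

Total absorption A_before = 13.3×0.03 + 536.2×0.07 + 536.2×0.03 + 15.1×0.35 + 646.6×0.01 + 11×0.06
  = 0.399 + 37.534 + 16.086 + 5.285 + 6.466 + 0.660 = 66.430 m^2 sabins.
Treatment contributes 471.6·0.66 = 311.256 sabins.
A_after = 66.430 + 311.256 = 377.686 sabins.
Reduction = 10 log₁₀(A_after/A_before) = 10 log₁₀(5.6855) = 7.5 dB.

7.5 dB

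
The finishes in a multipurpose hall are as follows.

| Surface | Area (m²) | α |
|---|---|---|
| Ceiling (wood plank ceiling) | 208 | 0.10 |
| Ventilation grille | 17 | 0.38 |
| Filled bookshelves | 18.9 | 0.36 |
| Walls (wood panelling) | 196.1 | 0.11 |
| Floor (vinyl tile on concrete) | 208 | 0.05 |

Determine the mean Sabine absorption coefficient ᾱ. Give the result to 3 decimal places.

0.102

Total surface area S = 648.0 m².
A = 208·0.10 + 17·0.38 + 18.9·0.36 + 196.1·0.11 + 208·0.05 = 66.035 sabins.
ᾱ = A/S = 0.102.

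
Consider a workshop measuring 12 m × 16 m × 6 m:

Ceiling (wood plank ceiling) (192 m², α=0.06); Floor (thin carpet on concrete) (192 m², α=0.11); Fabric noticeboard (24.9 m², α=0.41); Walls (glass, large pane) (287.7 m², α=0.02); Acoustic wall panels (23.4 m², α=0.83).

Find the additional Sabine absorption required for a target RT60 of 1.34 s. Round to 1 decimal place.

Total absorption A₁ = 192×0.06 + 192×0.11 + 24.9×0.41 + 287.7×0.02 + 23.4×0.83
  = 11.520 + 21.120 + 10.209 + 5.754 + 19.422 = 68.025 m² sabins.
Target A₂ = 0.161·1152/1.34 = 138.412 sabins (V = 1152 m³).
Additional absorption ΔA = 138.412 − 68.025 = 70.4 sabins.

70.4 sabins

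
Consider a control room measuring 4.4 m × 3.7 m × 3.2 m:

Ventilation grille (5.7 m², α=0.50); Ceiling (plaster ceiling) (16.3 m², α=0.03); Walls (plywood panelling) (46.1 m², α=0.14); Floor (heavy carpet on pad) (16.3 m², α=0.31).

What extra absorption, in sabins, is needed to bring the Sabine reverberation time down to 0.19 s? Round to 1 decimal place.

Summing Sᵢαᵢ: 2.850 + 0.489 + 6.454 + 5.053 → A₁ = 14.846 sabins.
For T = 0.19 s, need A₂ = 0.161·V/T = 0.161·52.096/0.19 = 44.145 sabins.
ΔA = A₂ − A₁ = 44.145 − 14.846 = 29.3 sabins.

29.3 sabins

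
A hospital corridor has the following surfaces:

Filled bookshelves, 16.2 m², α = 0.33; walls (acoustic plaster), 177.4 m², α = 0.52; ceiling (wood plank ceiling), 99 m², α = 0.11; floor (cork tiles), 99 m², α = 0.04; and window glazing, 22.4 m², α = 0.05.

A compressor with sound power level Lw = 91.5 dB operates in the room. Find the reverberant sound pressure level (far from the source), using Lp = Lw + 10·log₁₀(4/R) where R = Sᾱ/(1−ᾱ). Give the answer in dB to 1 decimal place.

A = 113.564 sabins; S = 414.0 m².
ᾱ = 0.2743, so room constant R = A/(1−ᾱ) = 156.489 m².
Lp = Lw + 10 log₁₀(4/R) = 91.5 -15.92 = 75.6 dB.

75.6 dB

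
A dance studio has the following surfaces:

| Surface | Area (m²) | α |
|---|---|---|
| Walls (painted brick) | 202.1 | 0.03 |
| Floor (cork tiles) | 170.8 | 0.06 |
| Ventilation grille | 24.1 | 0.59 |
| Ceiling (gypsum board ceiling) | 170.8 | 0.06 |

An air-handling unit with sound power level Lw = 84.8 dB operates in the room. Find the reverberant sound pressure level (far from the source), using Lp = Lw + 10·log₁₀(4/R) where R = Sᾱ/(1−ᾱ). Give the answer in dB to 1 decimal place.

74.4 dB

A = 40.778 sabins; S = 567.8 m².
ᾱ = 0.0718, so room constant R = A/(1−ᾱ) = 43.932 m².
Lp = Lw + 10 log₁₀(4/R) = 84.8 -10.41 = 74.4 dB.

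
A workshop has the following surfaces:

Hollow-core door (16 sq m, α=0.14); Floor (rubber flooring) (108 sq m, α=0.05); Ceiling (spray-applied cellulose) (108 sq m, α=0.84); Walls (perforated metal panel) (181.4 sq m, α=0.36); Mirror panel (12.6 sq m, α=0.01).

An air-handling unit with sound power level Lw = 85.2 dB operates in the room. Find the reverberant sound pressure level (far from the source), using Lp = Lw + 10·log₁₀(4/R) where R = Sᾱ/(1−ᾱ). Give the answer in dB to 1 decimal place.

67.0 dB

Σ(Sᵢαᵢ) = 16·0.14 + 108·0.05 + 108·0.84 + 181.4·0.36 + 12.6·0.01 = 163.790; total area S = 426.0 sq m.
ᾱ = 0.3845, so room constant R = A/(1−ᾱ) = 266.109 sq m.
Lp = Lw + 10 log₁₀(4/R) = 85.2 -18.23 = 67.0 dB.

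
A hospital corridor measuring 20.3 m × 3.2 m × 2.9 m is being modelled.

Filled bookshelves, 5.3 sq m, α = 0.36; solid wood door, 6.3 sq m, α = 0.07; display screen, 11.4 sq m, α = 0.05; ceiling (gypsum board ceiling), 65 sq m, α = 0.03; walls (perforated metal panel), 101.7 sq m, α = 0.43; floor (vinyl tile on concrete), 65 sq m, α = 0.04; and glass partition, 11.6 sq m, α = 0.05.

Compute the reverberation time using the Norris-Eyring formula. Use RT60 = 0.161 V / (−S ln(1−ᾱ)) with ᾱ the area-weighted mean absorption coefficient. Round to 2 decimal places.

S = Σ Sᵢ = 266.3 sq m.
Σ(Sᵢαᵢ) = 5.3·0.36 + 6.3·0.07 + 11.4·0.05 + 65·0.03 + 101.7·0.43 + 65·0.04 + 11.6·0.05 = 51.780.
Mean coefficient ᾱ = A/S = 0.1944.
−S·ln(1−ᾱ) = −266.3 × ln(1 − 0.1944) = 57.566.
V = 20.3 × 3.2 × 2.9 = 188.384 m³.
RT60 = 0.161 × 188.384 / 57.566 = 0.53 s.

0.53 s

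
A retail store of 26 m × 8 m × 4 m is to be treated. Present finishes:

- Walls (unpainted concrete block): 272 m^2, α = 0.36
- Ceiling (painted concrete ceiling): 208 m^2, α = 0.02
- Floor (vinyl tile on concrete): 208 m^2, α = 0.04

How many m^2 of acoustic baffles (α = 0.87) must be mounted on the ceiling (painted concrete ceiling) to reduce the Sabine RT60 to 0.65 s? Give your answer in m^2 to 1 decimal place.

Summing Sᵢαᵢ: 97.920 + 4.160 + 8.320 → A₁ = 110.400 sabins.
V = 832 m³. Target absorption A₂ = 0.161 × 832 / 0.65 = 206.080 sabins.
Absorption to add: 206.080 − 110.400 = 95.680 sabins.
Each m^2 of panel replacing the ceiling (painted concrete ceiling) adds (0.87 − 0.02) = 0.85 sabins.
Area = ΔA/Δα = 95.680/0.85 = 112.6 m^2.

112.6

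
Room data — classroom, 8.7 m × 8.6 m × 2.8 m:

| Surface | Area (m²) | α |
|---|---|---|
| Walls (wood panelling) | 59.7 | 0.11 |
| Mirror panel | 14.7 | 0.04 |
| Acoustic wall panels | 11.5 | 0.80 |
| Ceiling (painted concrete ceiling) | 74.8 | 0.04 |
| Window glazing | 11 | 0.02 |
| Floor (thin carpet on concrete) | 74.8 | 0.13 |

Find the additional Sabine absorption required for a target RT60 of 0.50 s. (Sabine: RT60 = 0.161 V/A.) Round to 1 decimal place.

38.2 sabins

A₁ = Σ Sᵢαᵢ = 59.7×0.11 + 14.7×0.04 + 11.5×0.80 + 74.8×0.04 + 11×0.02 + 74.8×0.13 = 29.291 sabins.
V = 209.496 m³. Required absorption A₂ = 0.161 × 209.496 / 0.50 = 67.458 sabins.
Additional absorption ΔA = 67.458 − 29.291 = 38.2 sabins.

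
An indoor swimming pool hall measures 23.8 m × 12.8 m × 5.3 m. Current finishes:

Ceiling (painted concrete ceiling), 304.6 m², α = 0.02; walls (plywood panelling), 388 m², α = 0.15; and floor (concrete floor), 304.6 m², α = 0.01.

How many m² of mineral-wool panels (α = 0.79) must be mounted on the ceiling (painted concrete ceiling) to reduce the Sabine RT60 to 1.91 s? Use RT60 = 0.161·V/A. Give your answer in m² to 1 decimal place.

89.3

Summing Sᵢαᵢ: 6.092 + 58.200 + 3.046 → A₁ = 67.338 sabins.
Required A₂ = 0.161·1614.592/1.91 = 136.099 sabins.
Absorption to add: 136.099 − 67.338 = 68.761 sabins.
Net gain per m²: Δα = 0.79 − 0.02 = 0.77.
Area = ΔA/Δα = 68.761/0.77 = 89.3 m².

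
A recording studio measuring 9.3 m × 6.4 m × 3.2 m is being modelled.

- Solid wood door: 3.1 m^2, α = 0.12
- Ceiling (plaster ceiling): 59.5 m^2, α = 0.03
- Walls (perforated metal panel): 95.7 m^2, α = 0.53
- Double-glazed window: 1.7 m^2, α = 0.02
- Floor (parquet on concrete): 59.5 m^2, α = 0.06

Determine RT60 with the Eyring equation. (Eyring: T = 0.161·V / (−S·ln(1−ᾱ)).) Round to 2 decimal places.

0.47 s

Total surface area S = 3.1 + 59.5 + 95.7 + 1.7 + 59.5 = 219.5 m^2.
Absorption A = 3.1·0.12 + 59.5·0.03 + 95.7·0.53 + 1.7·0.02 + 59.5·0.06 = 56.482 sabins.
ᾱ = 56.482 / 219.5 = 0.2573.
−S·ln(1−ᾱ) = −219.5 × ln(1 − 0.2573) = 65.293.
V = 9.3 × 6.4 × 3.2 = 190.464 m³.
RT60 = 0.161 × 190.464 / 65.293 = 0.47 s.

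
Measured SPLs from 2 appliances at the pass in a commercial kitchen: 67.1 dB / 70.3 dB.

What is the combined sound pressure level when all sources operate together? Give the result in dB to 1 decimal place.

Sum in the linear (power) domain: Σ 10^(Lᵢ/10) = 10^(67.1/10) + 10^(70.3/10) = 1.584e+07.
L_total = 10·log₁₀(1.584e+07) = 72.0 dB.

72.0 dB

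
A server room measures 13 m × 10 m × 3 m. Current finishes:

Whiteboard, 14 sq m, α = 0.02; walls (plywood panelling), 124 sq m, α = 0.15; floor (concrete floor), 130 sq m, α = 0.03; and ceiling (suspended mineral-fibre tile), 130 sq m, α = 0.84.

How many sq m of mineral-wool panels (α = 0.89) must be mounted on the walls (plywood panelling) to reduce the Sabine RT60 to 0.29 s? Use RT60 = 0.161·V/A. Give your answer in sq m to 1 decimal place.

Equivalent absorption area: A₁ = 14·0.02 + 124·0.15 + 130·0.03 + 130·0.84 = 131.980 sq m.
Required A₂ = 0.161·390/0.29 = 216.517 sabins.
ΔA needed = 216.517 − 131.980 = 84.537 sabins.
Each sq m of panel replacing the walls (plywood panelling) adds (0.89 − 0.15) = 0.74 sabins.
Area = ΔA/Δα = 84.537/0.74 = 114.2 sq m.

114.2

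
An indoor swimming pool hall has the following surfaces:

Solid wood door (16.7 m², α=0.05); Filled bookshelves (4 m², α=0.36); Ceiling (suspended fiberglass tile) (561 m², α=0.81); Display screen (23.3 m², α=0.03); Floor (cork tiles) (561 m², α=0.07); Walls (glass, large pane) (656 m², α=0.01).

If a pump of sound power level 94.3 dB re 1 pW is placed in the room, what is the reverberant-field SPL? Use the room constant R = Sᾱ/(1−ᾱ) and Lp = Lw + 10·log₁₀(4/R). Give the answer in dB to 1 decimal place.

A = 503.214 sabins; S = 1822.0 m².
ᾱ = 0.2762, so room constant R = A/(1−ᾱ) = 695.239 m².
Lp = Lw + 10 log₁₀(4/R) = 94.3 -22.40 = 71.9 dB.

71.9 dB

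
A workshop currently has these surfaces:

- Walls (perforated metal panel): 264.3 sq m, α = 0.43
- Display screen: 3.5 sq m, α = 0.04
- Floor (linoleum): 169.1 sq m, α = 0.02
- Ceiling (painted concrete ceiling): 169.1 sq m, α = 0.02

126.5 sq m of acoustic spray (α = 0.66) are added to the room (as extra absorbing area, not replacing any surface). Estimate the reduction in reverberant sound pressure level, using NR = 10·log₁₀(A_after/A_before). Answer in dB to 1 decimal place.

Equivalent absorption area: A_before = 264.3·0.43 + 3.5·0.04 + 169.1·0.02 + 169.1·0.02 = 120.553 sq m.
Added absorption = 126.5 × 0.66 = 83.490 sabins.
A_after = 120.553 + 83.490 = 204.043 sabins.
NR = 10·log₁₀(204.043/120.553) = 2.3 dB.

2.3 dB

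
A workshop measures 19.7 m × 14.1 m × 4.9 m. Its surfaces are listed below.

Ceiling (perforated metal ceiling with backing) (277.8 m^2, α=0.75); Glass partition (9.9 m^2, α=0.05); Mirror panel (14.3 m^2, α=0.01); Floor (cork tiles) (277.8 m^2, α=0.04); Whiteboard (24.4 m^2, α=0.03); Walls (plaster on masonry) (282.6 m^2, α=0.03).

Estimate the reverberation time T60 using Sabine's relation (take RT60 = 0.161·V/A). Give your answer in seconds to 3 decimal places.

0.956 s

Total absorption A = 277.8*0.75 + 9.9*0.05 + 14.3*0.01 + 277.8*0.04 + 24.4*0.03 + 282.6*0.03
  = 208.350 + 0.495 + 0.143 + 11.112 + 0.732 + 8.478 = 229.310 m^2 sabins.
Volume V = 19.7 × 14.1 × 4.9 = 1361.073 m³.
RT60 = 0.161 · V / A = 0.161 × 1361.073 / 229.310 = 0.956 s.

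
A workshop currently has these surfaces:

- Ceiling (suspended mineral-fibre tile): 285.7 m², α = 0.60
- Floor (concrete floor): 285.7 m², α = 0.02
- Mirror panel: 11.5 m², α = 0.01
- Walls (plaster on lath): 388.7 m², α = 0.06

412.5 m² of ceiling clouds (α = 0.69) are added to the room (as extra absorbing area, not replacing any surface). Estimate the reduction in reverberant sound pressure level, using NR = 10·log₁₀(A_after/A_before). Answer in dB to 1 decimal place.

Total absorption A_before = 285.7*0.60 + 285.7*0.02 + 11.5*0.01 + 388.7*0.06
  = 171.420 + 5.714 + 0.115 + 23.322 = 200.571 m² sabins.
Added absorption = 412.5 × 0.69 = 284.625 sabins.
A_after = 200.571 + 284.625 = 485.196 sabins.
Reduction = 10 log₁₀(A_after/A_before) = 10 log₁₀(2.4191) = 3.8 dB.

3.8 dB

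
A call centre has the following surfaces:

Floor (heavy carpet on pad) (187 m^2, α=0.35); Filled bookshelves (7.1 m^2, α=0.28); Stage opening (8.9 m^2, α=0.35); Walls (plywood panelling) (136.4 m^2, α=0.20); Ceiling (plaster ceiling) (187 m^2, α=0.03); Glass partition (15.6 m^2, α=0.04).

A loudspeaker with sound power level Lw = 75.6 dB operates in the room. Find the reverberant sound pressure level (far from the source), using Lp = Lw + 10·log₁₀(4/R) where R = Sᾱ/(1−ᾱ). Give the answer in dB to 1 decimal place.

60.5 dB

Σ(Sᵢαᵢ) = 187×0.35 + 7.1×0.28 + 8.9×0.35 + 136.4×0.20 + 187×0.03 + 15.6×0.04 = 104.067; total area S = 542.0 m^2.
ᾱ = 104.067/542.0 = 0.1920; R = Sᾱ/(1−ᾱ) = 104.067/(1−0.1920) = 128.796 m^2.
Lp = 75.6 + 10·log₁₀(4/128.796) = 75.6 + (-15.08) = 60.5 dB.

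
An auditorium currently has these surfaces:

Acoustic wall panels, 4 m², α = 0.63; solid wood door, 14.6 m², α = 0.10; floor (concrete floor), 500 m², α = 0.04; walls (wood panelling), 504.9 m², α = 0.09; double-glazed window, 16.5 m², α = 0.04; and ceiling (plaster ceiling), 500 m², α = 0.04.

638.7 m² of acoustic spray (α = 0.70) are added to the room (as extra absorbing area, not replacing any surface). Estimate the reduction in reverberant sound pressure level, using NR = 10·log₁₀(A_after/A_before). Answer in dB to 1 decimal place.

7.8 dB

Total absorption A_before = 4·0.63 + 14.6·0.10 + 500·0.04 + 504.9·0.09 + 16.5·0.04 + 500·0.04
  = 2.520 + 1.460 + 20.000 + 45.441 + 0.660 + 20.000 = 90.081 m² sabins.
Treatment contributes 638.7·0.70 = 447.090 sabins.
A_after = 90.081 + 447.090 = 537.171 sabins.
Reduction = 10 log₁₀(A_after/A_before) = 10 log₁₀(5.9632) = 7.8 dB.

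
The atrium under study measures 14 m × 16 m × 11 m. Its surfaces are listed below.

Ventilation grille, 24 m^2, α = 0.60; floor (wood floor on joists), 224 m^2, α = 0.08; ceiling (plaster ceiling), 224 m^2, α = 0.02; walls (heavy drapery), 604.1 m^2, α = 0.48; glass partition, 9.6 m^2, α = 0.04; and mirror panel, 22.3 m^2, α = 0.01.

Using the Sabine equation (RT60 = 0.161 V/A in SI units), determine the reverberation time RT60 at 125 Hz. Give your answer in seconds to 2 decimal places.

1.21 s

Equivalent absorption area: A = 24*0.60 + 224*0.08 + 224*0.02 + 604.1*0.48 + 9.6*0.04 + 22.3*0.01 = 327.375 m^2.
Room volume: 2464 m³.
Sabine: RT60 = 0.161 × 2464 / 327.375 = 1.21 s.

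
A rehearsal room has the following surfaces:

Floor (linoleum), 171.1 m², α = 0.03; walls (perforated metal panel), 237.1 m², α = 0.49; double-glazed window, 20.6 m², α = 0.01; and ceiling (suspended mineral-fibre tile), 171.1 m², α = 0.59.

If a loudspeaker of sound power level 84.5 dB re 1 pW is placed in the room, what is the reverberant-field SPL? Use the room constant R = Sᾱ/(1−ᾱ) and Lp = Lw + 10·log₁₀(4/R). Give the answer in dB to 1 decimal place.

Σ(Sᵢαᵢ) = 171.1·0.03 + 237.1·0.49 + 20.6·0.01 + 171.1·0.59 = 222.467; total area S = 599.9 m².
ᾱ = 222.467/599.9 = 0.3708; R = Sᾱ/(1−ᾱ) = 222.467/(1−0.3708) = 353.571 m².
Lp = 84.5 + 10·log₁₀(4/353.571) = 84.5 + (-19.46) = 65.0 dB.

65.0 dB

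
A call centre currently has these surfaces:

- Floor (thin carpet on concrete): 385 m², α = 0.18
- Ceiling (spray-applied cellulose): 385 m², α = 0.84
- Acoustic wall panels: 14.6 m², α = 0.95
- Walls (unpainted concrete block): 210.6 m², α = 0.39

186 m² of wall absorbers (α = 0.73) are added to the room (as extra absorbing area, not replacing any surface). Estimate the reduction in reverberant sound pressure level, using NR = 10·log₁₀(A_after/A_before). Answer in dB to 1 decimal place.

1.1 dB

Total absorption A_before = 385*0.18 + 385*0.84 + 14.6*0.95 + 210.6*0.39
  = 69.300 + 323.400 + 13.870 + 82.134 = 488.704 m² sabins.
Added absorption = 186 × 0.73 = 135.780 sabins.
New total A_after = 624.484 sabins.
NR = 10·log₁₀(624.484/488.704) = 1.1 dB.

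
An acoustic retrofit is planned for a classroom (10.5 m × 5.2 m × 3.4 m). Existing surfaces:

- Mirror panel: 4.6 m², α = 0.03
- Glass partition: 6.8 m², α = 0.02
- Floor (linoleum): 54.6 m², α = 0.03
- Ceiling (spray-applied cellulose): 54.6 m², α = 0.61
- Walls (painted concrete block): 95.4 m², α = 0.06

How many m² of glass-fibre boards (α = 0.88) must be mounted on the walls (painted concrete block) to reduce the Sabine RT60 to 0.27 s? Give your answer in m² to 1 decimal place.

85.1

A₁ = Σ Sᵢαᵢ = 4.6·0.03 + 6.8·0.02 + 54.6·0.03 + 54.6·0.61 + 95.4·0.06 = 40.942 sabins.
V = 185.64 m³. Target absorption A₂ = 0.161 × 185.64 / 0.27 = 110.696 sabins.
ΔA needed = 110.696 − 40.942 = 69.754 sabins.
Each m² of panel replacing the walls (painted concrete block) adds (0.88 − 0.06) = 0.82 sabins.
Area = ΔA/Δα = 69.754/0.82 = 85.1 m².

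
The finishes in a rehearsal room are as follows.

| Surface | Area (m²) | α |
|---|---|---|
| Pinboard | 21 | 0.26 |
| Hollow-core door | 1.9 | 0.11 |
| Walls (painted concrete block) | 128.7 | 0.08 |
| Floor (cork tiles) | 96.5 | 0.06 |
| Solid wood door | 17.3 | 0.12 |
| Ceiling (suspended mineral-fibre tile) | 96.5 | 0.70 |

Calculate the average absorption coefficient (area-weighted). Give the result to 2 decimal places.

S = Σ Sᵢ = 21 + 1.9 + 128.7 + 96.5 + 17.3 + 96.5 = 361.9 m².
A = 21·0.26 + 1.9·0.11 + 128.7·0.08 + 96.5·0.06 + 17.3·0.12 + 96.5·0.70 = 91.381 sabins.
ᾱ = 91.381 / 361.9 = 0.25.

0.25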